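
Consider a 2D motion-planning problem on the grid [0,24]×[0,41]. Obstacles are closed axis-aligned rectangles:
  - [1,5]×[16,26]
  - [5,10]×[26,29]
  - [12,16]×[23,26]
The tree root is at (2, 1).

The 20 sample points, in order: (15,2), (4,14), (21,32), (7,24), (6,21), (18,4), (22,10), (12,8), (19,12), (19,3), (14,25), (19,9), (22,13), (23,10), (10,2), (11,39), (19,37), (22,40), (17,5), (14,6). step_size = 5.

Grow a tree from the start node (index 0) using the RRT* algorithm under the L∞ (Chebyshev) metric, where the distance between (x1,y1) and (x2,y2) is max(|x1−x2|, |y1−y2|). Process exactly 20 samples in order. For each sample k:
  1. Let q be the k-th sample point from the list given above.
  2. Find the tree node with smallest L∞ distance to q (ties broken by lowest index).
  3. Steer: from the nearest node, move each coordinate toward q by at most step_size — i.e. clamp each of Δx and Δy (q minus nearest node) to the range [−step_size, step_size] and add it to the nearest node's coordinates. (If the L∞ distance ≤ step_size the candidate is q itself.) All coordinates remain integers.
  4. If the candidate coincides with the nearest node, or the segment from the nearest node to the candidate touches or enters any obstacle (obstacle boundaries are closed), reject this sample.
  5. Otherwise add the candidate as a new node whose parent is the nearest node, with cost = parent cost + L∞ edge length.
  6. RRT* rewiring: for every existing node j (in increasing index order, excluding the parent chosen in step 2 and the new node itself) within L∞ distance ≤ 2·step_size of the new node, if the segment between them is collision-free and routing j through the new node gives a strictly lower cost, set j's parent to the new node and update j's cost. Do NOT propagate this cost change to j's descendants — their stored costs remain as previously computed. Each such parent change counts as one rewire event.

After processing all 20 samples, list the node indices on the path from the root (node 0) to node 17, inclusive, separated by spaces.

Path: 0 1 2 3 4 11 16 17

1. q=(15,2) nearest=0 d=13 new=(7,2) → add node 1 parent=0 cost=5
2. q=(4,14) nearest=1 d=12 new=(4,7) → add node 2 parent=1 cost=10
3. q=(21,32) nearest=2 d=25 new=(9,12) → add node 3 parent=2 cost=15
4. q=(7,24) nearest=3 d=12 new=(7,17) → add node 4 parent=3 cost=20
5. q=(6,21) nearest=4 d=4 new=(6,21) → add node 5 parent=4 cost=24
6. q=(18,4) nearest=3 d=9 new=(14,7) → add node 6 parent=3 cost=20
7. q=(22,10) nearest=6 d=8 new=(19,10) → add node 7 parent=6 cost=25
8. q=(12,8) nearest=6 d=2 new=(12,8) → add node 8 parent=6 cost=22
9. q=(19,12) nearest=7 d=2 new=(19,12) → add node 9 parent=7 cost=27
10. q=(19,3) nearest=6 d=5 new=(19,3) → add node 10 parent=6 cost=25
11. q=(14,25) nearest=4 d=8 new=(12,22) → add node 11 parent=4 cost=25
12. q=(19,9) nearest=7 d=1 new=(19,9) → add node 12 parent=7 cost=26
13. q=(22,13) nearest=7 d=3 new=(22,13) → add node 13 parent=7 cost=28
14. q=(23,10) nearest=13 d=3 new=(23,10) → add node 14 parent=13 cost=31
15. q=(10,2) nearest=1 d=3 new=(10,2) → add node 15 parent=1 cost=8; rewire 6→15 (13<20); rewire 7→15 (17<25); rewire 8→15 (14<22); rewire 9→15 (18<27); rewire 10→15 (17<25); rewire 12→15 (17<26)
16. q=(11,39) nearest=11 d=17 new=(11,27) → add node 16 parent=11 cost=30
17. q=(19,37) nearest=16 d=10 new=(16,32) → add node 17 parent=16 cost=35
18. q=(22,40) nearest=17 d=8 new=(21,37) → add node 18 parent=17 cost=40
19. q=(17,5) nearest=10 d=2 new=(17,5) → add node 19 parent=10 cost=19; rewire 13→19 (27<28); rewire 14→19 (25<31)
20. q=(14,6) nearest=6 d=1 new=(14,6) → add node 20 parent=6 cost=14; rewire 13→20 (22<27); rewire 14→20 (23<25); rewire 19→20 (17<19)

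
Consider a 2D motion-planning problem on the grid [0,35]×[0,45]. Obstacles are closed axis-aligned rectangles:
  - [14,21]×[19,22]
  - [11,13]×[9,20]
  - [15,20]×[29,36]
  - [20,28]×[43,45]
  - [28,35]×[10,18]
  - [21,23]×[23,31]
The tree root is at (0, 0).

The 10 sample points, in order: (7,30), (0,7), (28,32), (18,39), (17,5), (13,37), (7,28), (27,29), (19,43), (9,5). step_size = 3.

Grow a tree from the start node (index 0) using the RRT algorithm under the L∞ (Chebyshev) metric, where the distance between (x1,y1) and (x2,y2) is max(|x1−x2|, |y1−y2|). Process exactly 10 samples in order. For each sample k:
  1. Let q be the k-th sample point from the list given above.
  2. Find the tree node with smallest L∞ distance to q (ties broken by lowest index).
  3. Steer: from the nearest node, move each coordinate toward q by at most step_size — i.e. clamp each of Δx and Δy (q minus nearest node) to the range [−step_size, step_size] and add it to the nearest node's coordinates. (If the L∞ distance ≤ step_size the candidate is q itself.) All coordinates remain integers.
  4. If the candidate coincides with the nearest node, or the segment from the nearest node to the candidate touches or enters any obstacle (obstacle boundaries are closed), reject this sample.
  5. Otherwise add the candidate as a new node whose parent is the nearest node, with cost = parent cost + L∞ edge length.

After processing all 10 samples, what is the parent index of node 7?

Parent of node 7: 6

1. q=(7,30) nearest=0 d=30 new=(3,3) → add node 1 parent=0 cost=3
2. q=(0,7) nearest=1 d=4 new=(0,6) → add node 2 parent=1 cost=6
3. q=(28,32) nearest=2 d=28 new=(3,9) → add node 3 parent=2 cost=9
4. q=(18,39) nearest=3 d=30 new=(6,12) → add node 4 parent=3 cost=12
5. q=(17,5) nearest=4 d=11 new=(9,9) → add node 5 parent=4 cost=15
6. q=(13,37) nearest=4 d=25 new=(9,15) → add node 6 parent=4 cost=15
7. q=(7,28) nearest=6 d=13 new=(7,18) → add node 7 parent=6 cost=18
8. q=(27,29) nearest=6 d=18 new=(12,18) → blocked by [11,13]×[9,20], reject
9. q=(19,43) nearest=7 d=25 new=(10,21) → add node 8 parent=7 cost=21
10. q=(9,5) nearest=5 d=4 new=(9,6) → add node 9 parent=5 cost=18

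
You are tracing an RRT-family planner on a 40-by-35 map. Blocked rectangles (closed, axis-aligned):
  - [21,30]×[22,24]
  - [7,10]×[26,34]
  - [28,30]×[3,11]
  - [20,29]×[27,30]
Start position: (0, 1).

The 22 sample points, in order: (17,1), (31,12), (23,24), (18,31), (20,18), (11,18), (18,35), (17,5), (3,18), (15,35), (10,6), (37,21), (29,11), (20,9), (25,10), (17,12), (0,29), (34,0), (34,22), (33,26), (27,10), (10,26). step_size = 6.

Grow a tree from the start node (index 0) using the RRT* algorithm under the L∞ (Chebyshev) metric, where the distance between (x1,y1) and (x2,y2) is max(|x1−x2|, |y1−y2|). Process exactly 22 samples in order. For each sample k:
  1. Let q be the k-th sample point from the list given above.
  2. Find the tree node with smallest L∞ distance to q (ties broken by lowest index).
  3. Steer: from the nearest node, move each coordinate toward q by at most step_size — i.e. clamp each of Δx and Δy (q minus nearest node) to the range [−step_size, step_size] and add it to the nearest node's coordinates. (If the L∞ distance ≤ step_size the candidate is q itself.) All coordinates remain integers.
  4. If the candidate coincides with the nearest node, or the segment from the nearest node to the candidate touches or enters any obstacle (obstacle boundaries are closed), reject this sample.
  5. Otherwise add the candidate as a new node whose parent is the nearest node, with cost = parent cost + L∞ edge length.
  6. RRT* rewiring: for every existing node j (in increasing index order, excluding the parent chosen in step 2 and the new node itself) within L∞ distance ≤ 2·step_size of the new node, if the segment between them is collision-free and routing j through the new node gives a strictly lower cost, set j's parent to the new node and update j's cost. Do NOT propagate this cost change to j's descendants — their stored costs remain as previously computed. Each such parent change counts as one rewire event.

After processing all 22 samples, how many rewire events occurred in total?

1. q=(17,1) nearest=0 d=17 new=(6,1) → add node 1 parent=0 cost=6
2. q=(31,12) nearest=1 d=25 new=(12,7) → add node 2 parent=1 cost=12
3. q=(23,24) nearest=2 d=17 new=(18,13) → add node 3 parent=2 cost=18
4. q=(18,31) nearest=3 d=18 new=(18,19) → add node 4 parent=3 cost=24
5. q=(20,18) nearest=4 d=2 new=(20,18) → add node 5 parent=4 cost=26
6. q=(11,18) nearest=3 d=7 new=(12,18) → add node 6 parent=3 cost=24
7. q=(18,35) nearest=4 d=16 new=(18,25) → add node 7 parent=4 cost=30
8. q=(17,5) nearest=2 d=5 new=(17,5) → add node 8 parent=2 cost=17
9. q=(3,18) nearest=6 d=9 new=(6,18) → add node 9 parent=6 cost=30
10. q=(15,35) nearest=7 d=10 new=(15,31) → add node 10 parent=7 cost=36
11. q=(10,6) nearest=2 d=2 new=(10,6) → add node 11 parent=2 cost=14; rewire 9→11 (26<30)
12. q=(37,21) nearest=5 d=17 new=(26,21) → add node 12 parent=5 cost=32
13. q=(29,11) nearest=5 d=9 new=(26,12) → add node 13 parent=5 cost=32
14. q=(20,9) nearest=3 d=4 new=(20,9) → add node 14 parent=3 cost=22; rewire 13→14 (28<32)
15. q=(25,10) nearest=13 d=2 new=(25,10) → add node 15 parent=13 cost=30
16. q=(17,12) nearest=3 d=1 new=(17,12) → add node 16 parent=3 cost=19; rewire 5→16 (25<26); rewire 12→16 (28<32); rewire 15→16 (27<30)
17. q=(0,29) nearest=9 d=11 new=(0,24) → add node 17 parent=9 cost=32
18. q=(34,0) nearest=15 d=10 new=(31,4) → blocked by [28,30]×[3,11], reject
19. q=(34,22) nearest=12 d=8 new=(32,22) → add node 18 parent=12 cost=34
20. q=(33,26) nearest=18 d=4 new=(33,26) → add node 19 parent=18 cost=38
21. q=(27,10) nearest=13 d=2 new=(27,10) → add node 20 parent=13 cost=30
22. q=(10,26) nearest=10 d=5 new=(10,26) → blocked by [7,10]×[26,34], reject

Rewire events: 5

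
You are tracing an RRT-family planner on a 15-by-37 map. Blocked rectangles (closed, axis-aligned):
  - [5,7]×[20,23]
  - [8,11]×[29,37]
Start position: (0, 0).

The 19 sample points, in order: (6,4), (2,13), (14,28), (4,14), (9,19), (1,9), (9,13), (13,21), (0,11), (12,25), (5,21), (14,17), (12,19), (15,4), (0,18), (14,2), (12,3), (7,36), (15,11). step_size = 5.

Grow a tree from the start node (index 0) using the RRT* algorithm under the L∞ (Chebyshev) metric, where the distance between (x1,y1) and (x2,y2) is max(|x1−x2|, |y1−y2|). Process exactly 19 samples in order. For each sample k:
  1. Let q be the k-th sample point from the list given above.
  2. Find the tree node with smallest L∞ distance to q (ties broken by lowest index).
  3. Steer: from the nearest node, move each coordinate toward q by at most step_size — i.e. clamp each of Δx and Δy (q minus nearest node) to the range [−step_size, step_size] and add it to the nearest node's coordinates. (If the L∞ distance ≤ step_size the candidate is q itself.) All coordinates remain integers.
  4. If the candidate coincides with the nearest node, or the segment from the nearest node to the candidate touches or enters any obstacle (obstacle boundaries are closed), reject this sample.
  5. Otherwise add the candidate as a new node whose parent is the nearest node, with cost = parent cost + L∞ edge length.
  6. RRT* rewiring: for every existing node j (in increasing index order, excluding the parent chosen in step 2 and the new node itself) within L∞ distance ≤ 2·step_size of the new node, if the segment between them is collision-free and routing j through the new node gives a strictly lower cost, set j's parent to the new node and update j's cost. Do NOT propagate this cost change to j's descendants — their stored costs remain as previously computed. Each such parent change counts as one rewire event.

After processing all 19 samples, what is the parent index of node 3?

Parent of node 3: 2

1. q=(6,4) nearest=0 d=6 new=(5,4) → add node 1 parent=0 cost=5
2. q=(2,13) nearest=1 d=9 new=(2,9) → add node 2 parent=1 cost=10
3. q=(14,28) nearest=2 d=19 new=(7,14) → add node 3 parent=2 cost=15
4. q=(4,14) nearest=3 d=3 new=(4,14) → add node 4 parent=3 cost=18
5. q=(9,19) nearest=3 d=5 new=(9,19) → add node 5 parent=3 cost=20
6. q=(1,9) nearest=2 d=1 new=(1,9) → add node 6 parent=2 cost=11; rewire 4→6 (16<18)
7. q=(9,13) nearest=3 d=2 new=(9,13) → add node 7 parent=3 cost=17
8. q=(13,21) nearest=5 d=4 new=(13,21) → add node 8 parent=5 cost=24
9. q=(0,11) nearest=2 d=2 new=(0,11) → add node 9 parent=2 cost=12
10. q=(12,25) nearest=8 d=4 new=(12,25) → add node 10 parent=8 cost=28
11. q=(5,21) nearest=5 d=4 new=(5,21) → blocked by [5,7]×[20,23], reject
12. q=(14,17) nearest=8 d=4 new=(14,17) → add node 11 parent=8 cost=28
13. q=(12,19) nearest=8 d=2 new=(12,19) → add node 12 parent=8 cost=26
14. q=(15,4) nearest=7 d=9 new=(14,8) → add node 13 parent=7 cost=22
15. q=(0,18) nearest=4 d=4 new=(0,18) → add node 14 parent=4 cost=20
16. q=(14,2) nearest=13 d=6 new=(14,3) → add node 15 parent=13 cost=27
17. q=(12,3) nearest=15 d=2 new=(12,3) → add node 16 parent=15 cost=29
18. q=(7,36) nearest=10 d=11 new=(7,30) → blocked by [8,11]×[29,37], reject
19. q=(15,11) nearest=13 d=3 new=(15,11) → add node 17 parent=13 cost=25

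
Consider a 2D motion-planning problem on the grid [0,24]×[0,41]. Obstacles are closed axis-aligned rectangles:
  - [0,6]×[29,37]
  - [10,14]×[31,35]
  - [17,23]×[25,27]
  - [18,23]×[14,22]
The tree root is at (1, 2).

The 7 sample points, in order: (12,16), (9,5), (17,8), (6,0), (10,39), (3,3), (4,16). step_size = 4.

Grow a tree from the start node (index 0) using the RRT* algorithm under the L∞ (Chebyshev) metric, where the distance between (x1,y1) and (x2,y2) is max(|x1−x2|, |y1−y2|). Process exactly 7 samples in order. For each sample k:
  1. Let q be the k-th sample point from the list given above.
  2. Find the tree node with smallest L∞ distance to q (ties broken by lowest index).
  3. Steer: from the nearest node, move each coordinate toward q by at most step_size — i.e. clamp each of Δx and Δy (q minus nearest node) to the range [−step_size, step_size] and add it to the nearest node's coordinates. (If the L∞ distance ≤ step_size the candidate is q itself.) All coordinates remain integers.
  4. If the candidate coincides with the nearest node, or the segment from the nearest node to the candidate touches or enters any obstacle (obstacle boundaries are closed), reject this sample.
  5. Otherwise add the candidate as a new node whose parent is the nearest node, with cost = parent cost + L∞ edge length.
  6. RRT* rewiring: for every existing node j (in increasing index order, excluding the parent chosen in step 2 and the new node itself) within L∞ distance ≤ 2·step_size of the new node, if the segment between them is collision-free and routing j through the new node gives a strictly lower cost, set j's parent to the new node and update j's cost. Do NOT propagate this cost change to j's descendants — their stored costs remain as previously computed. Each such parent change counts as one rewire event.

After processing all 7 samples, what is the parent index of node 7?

Parent of node 7: 5

1. q=(12,16) nearest=0 d=14 new=(5,6) → add node 1 parent=0 cost=4
2. q=(9,5) nearest=1 d=4 new=(9,5) → add node 2 parent=1 cost=8
3. q=(17,8) nearest=2 d=8 new=(13,8) → add node 3 parent=2 cost=12
4. q=(6,0) nearest=0 d=5 new=(5,0) → add node 4 parent=0 cost=4
5. q=(10,39) nearest=3 d=31 new=(10,12) → add node 5 parent=3 cost=16
6. q=(3,3) nearest=0 d=2 new=(3,3) → add node 6 parent=0 cost=2
7. q=(4,16) nearest=5 d=6 new=(6,16) → add node 7 parent=5 cost=20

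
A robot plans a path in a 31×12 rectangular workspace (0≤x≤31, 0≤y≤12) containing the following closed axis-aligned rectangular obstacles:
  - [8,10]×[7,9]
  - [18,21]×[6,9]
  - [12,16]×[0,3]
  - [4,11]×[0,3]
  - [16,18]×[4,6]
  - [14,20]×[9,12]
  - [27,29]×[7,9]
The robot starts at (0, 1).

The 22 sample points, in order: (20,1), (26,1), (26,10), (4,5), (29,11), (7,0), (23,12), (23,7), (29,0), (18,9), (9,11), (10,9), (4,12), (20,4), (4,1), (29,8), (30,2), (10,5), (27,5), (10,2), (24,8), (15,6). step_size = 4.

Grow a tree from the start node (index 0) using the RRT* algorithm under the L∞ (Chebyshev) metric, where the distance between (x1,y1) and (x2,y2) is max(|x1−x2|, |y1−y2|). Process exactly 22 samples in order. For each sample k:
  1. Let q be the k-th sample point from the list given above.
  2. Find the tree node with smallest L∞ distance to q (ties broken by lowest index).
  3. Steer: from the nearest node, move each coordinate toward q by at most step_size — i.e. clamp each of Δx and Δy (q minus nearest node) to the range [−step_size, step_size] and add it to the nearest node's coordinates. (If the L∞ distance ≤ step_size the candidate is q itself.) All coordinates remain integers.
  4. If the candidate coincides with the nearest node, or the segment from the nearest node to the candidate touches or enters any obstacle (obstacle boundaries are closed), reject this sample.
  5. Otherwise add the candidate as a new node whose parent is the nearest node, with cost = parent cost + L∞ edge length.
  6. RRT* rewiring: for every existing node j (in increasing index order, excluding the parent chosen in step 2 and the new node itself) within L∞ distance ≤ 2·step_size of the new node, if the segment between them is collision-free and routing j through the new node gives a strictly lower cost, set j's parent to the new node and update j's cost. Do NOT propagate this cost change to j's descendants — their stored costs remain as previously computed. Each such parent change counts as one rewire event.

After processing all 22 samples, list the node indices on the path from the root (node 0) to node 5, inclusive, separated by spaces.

Path: 0 1 3 5

1. q=(20,1) nearest=0 d=20 new=(4,1) → blocked by [4,11]×[0,3], reject
2. q=(26,1) nearest=0 d=26 new=(4,1) → blocked by [4,11]×[0,3], reject
3. q=(26,10) nearest=0 d=26 new=(4,5) → add node 1 parent=0 cost=4
4. q=(4,5) nearest=1 d=0 → coincident, reject
5. q=(29,11) nearest=1 d=25 new=(8,9) → blocked by [8,10]×[7,9], reject
6. q=(7,0) nearest=1 d=5 new=(7,1) → blocked by [4,11]×[0,3], reject
7. q=(23,12) nearest=1 d=19 new=(8,9) → blocked by [8,10]×[7,9], reject
8. q=(23,7) nearest=1 d=19 new=(8,7) → blocked by [8,10]×[7,9], reject
9. q=(29,0) nearest=1 d=25 new=(8,1) → blocked by [4,11]×[0,3], reject
10. q=(18,9) nearest=1 d=14 new=(8,9) → blocked by [8,10]×[7,9], reject
11. q=(9,11) nearest=1 d=6 new=(8,9) → blocked by [8,10]×[7,9], reject
12. q=(10,9) nearest=1 d=6 new=(8,9) → blocked by [8,10]×[7,9], reject
13. q=(4,12) nearest=1 d=7 new=(4,9) → add node 2 parent=1 cost=8
14. q=(20,4) nearest=1 d=16 new=(8,4) → add node 3 parent=1 cost=8
15. q=(4,1) nearest=0 d=4 new=(4,1) → blocked by [4,11]×[0,3], reject
16. q=(29,8) nearest=3 d=21 new=(12,8) → add node 4 parent=3 cost=12
17. q=(30,2) nearest=4 d=18 new=(16,4) → blocked by [16,18]×[4,6], reject
18. q=(10,5) nearest=3 d=2 new=(10,5) → add node 5 parent=3 cost=10
19. q=(27,5) nearest=4 d=15 new=(16,5) → blocked by [16,18]×[4,6], reject
20. q=(10,2) nearest=3 d=2 new=(10,2) → blocked by [4,11]×[0,3], reject
21. q=(24,8) nearest=4 d=12 new=(16,8) → add node 6 parent=4 cost=16
22. q=(15,6) nearest=6 d=2 new=(15,6) → add node 7 parent=6 cost=18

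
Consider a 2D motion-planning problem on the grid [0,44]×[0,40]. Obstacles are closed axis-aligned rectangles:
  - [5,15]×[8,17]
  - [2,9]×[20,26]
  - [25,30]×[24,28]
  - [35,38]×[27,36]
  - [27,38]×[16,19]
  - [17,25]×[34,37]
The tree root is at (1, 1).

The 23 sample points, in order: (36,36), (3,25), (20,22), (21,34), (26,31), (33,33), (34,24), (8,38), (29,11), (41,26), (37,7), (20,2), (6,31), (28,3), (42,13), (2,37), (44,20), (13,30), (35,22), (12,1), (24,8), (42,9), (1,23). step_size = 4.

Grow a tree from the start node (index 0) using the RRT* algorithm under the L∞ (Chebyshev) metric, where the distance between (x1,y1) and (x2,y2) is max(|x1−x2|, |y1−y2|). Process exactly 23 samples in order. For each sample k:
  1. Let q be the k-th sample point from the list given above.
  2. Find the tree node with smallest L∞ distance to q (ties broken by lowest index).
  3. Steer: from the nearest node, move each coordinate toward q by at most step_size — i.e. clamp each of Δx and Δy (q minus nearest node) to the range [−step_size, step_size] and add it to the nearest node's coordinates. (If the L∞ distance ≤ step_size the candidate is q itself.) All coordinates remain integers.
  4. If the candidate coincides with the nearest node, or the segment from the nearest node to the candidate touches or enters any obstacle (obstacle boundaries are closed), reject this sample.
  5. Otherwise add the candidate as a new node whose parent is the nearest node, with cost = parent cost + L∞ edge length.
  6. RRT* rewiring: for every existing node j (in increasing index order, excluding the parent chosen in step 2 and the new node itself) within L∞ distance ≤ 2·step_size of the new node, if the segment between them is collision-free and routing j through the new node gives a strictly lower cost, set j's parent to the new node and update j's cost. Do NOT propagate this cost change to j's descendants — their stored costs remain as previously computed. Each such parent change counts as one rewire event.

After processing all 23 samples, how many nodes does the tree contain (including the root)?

1. q=(36,36) nearest=0 d=35 new=(5,5) → add node 1 parent=0 cost=4
2. q=(3,25) nearest=1 d=20 new=(3,9) → add node 2 parent=1 cost=8
3. q=(20,22) nearest=1 d=17 new=(9,9) → blocked by [5,15]×[8,17], reject
4. q=(21,34) nearest=2 d=25 new=(7,13) → blocked by [5,15]×[8,17], reject
5. q=(26,31) nearest=2 d=23 new=(7,13) → blocked by [5,15]×[8,17], reject
6. q=(33,33) nearest=1 d=28 new=(9,9) → blocked by [5,15]×[8,17], reject
7. q=(34,24) nearest=1 d=29 new=(9,9) → blocked by [5,15]×[8,17], reject
8. q=(8,38) nearest=2 d=29 new=(7,13) → blocked by [5,15]×[8,17], reject
9. q=(29,11) nearest=1 d=24 new=(9,9) → blocked by [5,15]×[8,17], reject
10. q=(41,26) nearest=1 d=36 new=(9,9) → blocked by [5,15]×[8,17], reject
11. q=(37,7) nearest=1 d=32 new=(9,7) → add node 3 parent=1 cost=8
12. q=(20,2) nearest=3 d=11 new=(13,3) → add node 4 parent=3 cost=12
13. q=(6,31) nearest=2 d=22 new=(6,13) → blocked by [5,15]×[8,17], reject
14. q=(28,3) nearest=4 d=15 new=(17,3) → add node 5 parent=4 cost=16
15. q=(42,13) nearest=5 d=25 new=(21,7) → add node 6 parent=5 cost=20
16. q=(2,37) nearest=2 d=28 new=(2,13) → add node 7 parent=2 cost=12
17. q=(44,20) nearest=6 d=23 new=(25,11) → add node 8 parent=6 cost=24
18. q=(13,30) nearest=7 d=17 new=(6,17) → blocked by [5,15]×[8,17], reject
19. q=(35,22) nearest=8 d=11 new=(29,15) → add node 9 parent=8 cost=28
20. q=(12,1) nearest=4 d=2 new=(12,1) → add node 10 parent=4 cost=14
21. q=(24,8) nearest=6 d=3 new=(24,8) → add node 11 parent=6 cost=23
22. q=(42,9) nearest=9 d=13 new=(33,11) → add node 12 parent=9 cost=32
23. q=(1,23) nearest=7 d=10 new=(1,17) → add node 13 parent=7 cost=16

Node count: 14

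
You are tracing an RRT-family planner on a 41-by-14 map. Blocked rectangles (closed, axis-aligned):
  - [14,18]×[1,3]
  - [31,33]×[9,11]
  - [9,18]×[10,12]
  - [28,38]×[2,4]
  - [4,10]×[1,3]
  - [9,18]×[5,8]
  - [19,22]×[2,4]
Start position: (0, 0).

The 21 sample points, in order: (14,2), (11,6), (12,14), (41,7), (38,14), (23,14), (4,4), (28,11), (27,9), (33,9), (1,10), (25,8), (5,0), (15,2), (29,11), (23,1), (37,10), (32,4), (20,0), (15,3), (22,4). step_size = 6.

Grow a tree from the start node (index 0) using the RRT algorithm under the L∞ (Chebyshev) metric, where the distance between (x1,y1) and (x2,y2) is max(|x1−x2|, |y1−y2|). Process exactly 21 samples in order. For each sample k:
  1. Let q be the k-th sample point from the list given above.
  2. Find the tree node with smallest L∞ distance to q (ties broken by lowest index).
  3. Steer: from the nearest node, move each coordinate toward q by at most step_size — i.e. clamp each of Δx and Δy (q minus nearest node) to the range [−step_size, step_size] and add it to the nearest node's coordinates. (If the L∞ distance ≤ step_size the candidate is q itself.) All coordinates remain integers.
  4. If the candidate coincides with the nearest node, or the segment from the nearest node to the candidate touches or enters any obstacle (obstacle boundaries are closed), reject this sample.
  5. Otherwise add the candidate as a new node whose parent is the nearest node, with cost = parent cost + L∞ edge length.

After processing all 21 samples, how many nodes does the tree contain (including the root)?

Node count: 5

1. q=(14,2) nearest=0 d=14 new=(6,2) → blocked by [4,10]×[1,3], reject
2. q=(11,6) nearest=0 d=11 new=(6,6) → add node 1 parent=0 cost=6
3. q=(12,14) nearest=1 d=8 new=(12,12) → blocked by [9,18]×[10,12], reject
4. q=(41,7) nearest=1 d=35 new=(12,7) → blocked by [9,18]×[5,8], reject
5. q=(38,14) nearest=1 d=32 new=(12,12) → blocked by [9,18]×[10,12], reject
6. q=(23,14) nearest=1 d=17 new=(12,12) → blocked by [9,18]×[10,12], reject
7. q=(4,4) nearest=1 d=2 new=(4,4) → add node 2 parent=1 cost=8
8. q=(28,11) nearest=1 d=22 new=(12,11) → blocked by [9,18]×[10,12], reject
9. q=(27,9) nearest=1 d=21 new=(12,9) → blocked by [9,18]×[5,8], reject
10. q=(33,9) nearest=1 d=27 new=(12,9) → blocked by [9,18]×[5,8], reject
11. q=(1,10) nearest=1 d=5 new=(1,10) → add node 3 parent=1 cost=11
12. q=(25,8) nearest=1 d=19 new=(12,8) → blocked by [9,18]×[5,8], reject
13. q=(5,0) nearest=2 d=4 new=(5,0) → blocked by [4,10]×[1,3], reject
14. q=(15,2) nearest=1 d=9 new=(12,2) → add node 4 parent=1 cost=12
15. q=(29,11) nearest=4 d=17 new=(18,8) → blocked by [9,18]×[5,8], reject
16. q=(23,1) nearest=4 d=11 new=(18,1) → blocked by [14,18]×[1,3], reject
17. q=(37,10) nearest=4 d=25 new=(18,8) → blocked by [9,18]×[5,8], reject
18. q=(32,4) nearest=4 d=20 new=(18,4) → blocked by [14,18]×[1,3], reject
19. q=(20,0) nearest=4 d=8 new=(18,0) → blocked by [14,18]×[1,3], reject
20. q=(15,3) nearest=4 d=3 new=(15,3) → blocked by [14,18]×[1,3], reject
21. q=(22,4) nearest=4 d=10 new=(18,4) → blocked by [14,18]×[1,3], reject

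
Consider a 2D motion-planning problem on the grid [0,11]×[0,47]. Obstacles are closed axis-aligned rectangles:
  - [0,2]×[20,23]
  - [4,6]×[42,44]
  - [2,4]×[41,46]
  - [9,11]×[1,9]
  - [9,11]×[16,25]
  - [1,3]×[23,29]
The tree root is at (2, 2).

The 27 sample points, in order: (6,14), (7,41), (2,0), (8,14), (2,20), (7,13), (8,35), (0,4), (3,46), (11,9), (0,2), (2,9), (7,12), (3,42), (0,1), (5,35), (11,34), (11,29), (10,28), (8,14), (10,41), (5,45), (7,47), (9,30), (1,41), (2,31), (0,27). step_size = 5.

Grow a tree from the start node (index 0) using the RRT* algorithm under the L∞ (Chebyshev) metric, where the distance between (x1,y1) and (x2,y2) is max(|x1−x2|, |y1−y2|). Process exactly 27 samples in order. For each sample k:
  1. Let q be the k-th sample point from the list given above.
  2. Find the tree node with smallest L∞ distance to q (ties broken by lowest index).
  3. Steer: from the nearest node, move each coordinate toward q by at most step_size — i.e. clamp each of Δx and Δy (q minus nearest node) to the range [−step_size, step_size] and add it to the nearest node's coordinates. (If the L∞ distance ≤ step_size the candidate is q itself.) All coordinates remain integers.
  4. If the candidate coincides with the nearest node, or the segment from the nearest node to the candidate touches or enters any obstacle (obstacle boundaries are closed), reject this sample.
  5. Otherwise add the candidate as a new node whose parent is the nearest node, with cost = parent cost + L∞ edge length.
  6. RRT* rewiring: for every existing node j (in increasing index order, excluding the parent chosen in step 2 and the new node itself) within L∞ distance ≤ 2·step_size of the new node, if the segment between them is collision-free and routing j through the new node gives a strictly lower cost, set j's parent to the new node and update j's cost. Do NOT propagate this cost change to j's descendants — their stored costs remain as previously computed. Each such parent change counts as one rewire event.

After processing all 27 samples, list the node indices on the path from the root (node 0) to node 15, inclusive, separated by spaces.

Path: 0 1 2 4 5 7 14 15

1. q=(6,14) nearest=0 d=12 new=(6,7) → add node 1 parent=0 cost=5
2. q=(7,41) nearest=1 d=34 new=(7,12) → add node 2 parent=1 cost=10
3. q=(2,0) nearest=0 d=2 new=(2,0) → add node 3 parent=0 cost=2
4. q=(8,14) nearest=2 d=2 new=(8,14) → add node 4 parent=2 cost=12
5. q=(2,20) nearest=4 d=6 new=(3,19) → add node 5 parent=4 cost=17
6. q=(7,13) nearest=2 d=1 new=(7,13) → add node 6 parent=2 cost=11
7. q=(8,35) nearest=5 d=16 new=(8,24) → add node 7 parent=5 cost=22
8. q=(0,4) nearest=0 d=2 new=(0,4) → add node 8 parent=0 cost=2
9. q=(3,46) nearest=7 d=22 new=(3,29) → blocked by [1,3]×[23,29], reject
10. q=(11,9) nearest=2 d=4 new=(11,9) → blocked by [9,11]×[1,9], reject
11. q=(0,2) nearest=0 d=2 new=(0,2) → add node 9 parent=0 cost=2
12. q=(2,9) nearest=1 d=4 new=(2,9) → add node 10 parent=1 cost=9
13. q=(7,12) nearest=2 d=0 → coincident, reject
14. q=(3,42) nearest=7 d=18 new=(3,29) → blocked by [1,3]×[23,29], reject
15. q=(0,1) nearest=9 d=1 new=(0,1) → add node 11 parent=9 cost=3
16. q=(5,35) nearest=7 d=11 new=(5,29) → add node 12 parent=7 cost=27
17. q=(11,34) nearest=12 d=6 new=(10,34) → add node 13 parent=12 cost=32
18. q=(11,29) nearest=7 d=5 new=(11,29) → add node 14 parent=7 cost=27
19. q=(10,28) nearest=14 d=1 new=(10,28) → add node 15 parent=14 cost=28
20. q=(8,14) nearest=4 d=0 → coincident, reject
21. q=(10,41) nearest=13 d=7 new=(10,39) → add node 16 parent=13 cost=37
22. q=(5,45) nearest=16 d=6 new=(5,44) → blocked by [4,6]×[42,44], reject
23. q=(7,47) nearest=16 d=8 new=(7,44) → add node 17 parent=16 cost=42
24. q=(9,30) nearest=14 d=2 new=(9,30) → add node 18 parent=14 cost=29
25. q=(1,41) nearest=17 d=6 new=(2,41) → blocked by [4,6]×[42,44], reject
26. q=(2,31) nearest=12 d=3 new=(2,31) → add node 19 parent=12 cost=30
27. q=(0,27) nearest=19 d=4 new=(0,27) → blocked by [1,3]×[23,29], reject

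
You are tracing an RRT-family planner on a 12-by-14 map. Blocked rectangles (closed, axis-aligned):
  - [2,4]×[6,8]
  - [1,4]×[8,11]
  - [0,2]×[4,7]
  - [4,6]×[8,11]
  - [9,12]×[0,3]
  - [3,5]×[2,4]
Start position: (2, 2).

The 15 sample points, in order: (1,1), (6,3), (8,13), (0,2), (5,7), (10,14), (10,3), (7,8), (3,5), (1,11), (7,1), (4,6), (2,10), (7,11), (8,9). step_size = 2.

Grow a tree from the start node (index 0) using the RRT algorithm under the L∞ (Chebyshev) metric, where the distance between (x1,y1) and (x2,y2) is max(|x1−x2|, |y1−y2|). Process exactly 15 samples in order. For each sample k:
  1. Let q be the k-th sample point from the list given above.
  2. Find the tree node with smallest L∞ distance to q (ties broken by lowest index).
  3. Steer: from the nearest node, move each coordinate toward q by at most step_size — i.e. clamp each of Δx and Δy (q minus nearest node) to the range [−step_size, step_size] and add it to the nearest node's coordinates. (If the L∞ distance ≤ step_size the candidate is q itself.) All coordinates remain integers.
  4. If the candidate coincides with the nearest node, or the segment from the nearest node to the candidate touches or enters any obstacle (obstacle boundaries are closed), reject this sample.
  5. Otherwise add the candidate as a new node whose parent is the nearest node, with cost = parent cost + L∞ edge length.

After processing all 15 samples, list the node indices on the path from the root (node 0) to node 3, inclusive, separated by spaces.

Path: 0 3

1. q=(1,1) nearest=0 d=1 new=(1,1) → add node 1 parent=0 cost=1
2. q=(6,3) nearest=0 d=4 new=(4,3) → blocked by [3,5]×[2,4], reject
3. q=(8,13) nearest=0 d=11 new=(4,4) → blocked by [3,5]×[2,4], reject
4. q=(0,2) nearest=1 d=1 new=(0,2) → add node 2 parent=1 cost=2
5. q=(5,7) nearest=0 d=5 new=(4,4) → blocked by [3,5]×[2,4], reject
6. q=(10,14) nearest=0 d=12 new=(4,4) → blocked by [3,5]×[2,4], reject
7. q=(10,3) nearest=0 d=8 new=(4,3) → blocked by [3,5]×[2,4], reject
8. q=(7,8) nearest=0 d=6 new=(4,4) → blocked by [3,5]×[2,4], reject
9. q=(3,5) nearest=0 d=3 new=(3,4) → blocked by [3,5]×[2,4], reject
10. q=(1,11) nearest=0 d=9 new=(1,4) → blocked by [0,2]×[4,7], reject
11. q=(7,1) nearest=0 d=5 new=(4,1) → add node 3 parent=0 cost=2
12. q=(4,6) nearest=0 d=4 new=(4,4) → blocked by [3,5]×[2,4], reject
13. q=(2,10) nearest=0 d=8 new=(2,4) → blocked by [0,2]×[4,7], reject
14. q=(7,11) nearest=0 d=9 new=(4,4) → blocked by [3,5]×[2,4], reject
15. q=(8,9) nearest=0 d=7 new=(4,4) → blocked by [3,5]×[2,4], reject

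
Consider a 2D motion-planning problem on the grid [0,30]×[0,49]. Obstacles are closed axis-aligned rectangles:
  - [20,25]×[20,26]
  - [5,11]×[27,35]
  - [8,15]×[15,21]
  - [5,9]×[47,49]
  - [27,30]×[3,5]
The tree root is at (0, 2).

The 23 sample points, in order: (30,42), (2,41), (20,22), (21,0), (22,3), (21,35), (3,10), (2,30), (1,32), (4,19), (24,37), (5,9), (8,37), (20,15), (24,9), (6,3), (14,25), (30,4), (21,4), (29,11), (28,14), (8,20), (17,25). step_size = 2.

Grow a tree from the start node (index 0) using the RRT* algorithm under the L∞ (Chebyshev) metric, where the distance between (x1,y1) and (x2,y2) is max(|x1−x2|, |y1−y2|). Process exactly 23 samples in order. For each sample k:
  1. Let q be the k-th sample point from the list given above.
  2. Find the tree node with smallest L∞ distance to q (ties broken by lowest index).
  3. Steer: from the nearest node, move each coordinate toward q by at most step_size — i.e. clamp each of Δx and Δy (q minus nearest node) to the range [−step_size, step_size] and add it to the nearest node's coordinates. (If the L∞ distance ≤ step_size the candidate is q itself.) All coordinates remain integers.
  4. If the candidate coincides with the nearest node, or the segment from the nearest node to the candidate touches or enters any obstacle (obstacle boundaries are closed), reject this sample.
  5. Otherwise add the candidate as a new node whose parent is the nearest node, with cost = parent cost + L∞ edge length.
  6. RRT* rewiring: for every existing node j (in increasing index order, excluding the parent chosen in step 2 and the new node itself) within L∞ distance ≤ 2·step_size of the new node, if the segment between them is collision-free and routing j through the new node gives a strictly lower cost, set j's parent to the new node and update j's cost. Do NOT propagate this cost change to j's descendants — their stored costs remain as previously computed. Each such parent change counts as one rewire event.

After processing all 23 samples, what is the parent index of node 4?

1. q=(30,42) nearest=0 d=40 new=(2,4) → add node 1 parent=0 cost=2
2. q=(2,41) nearest=1 d=37 new=(2,6) → add node 2 parent=1 cost=4
3. q=(20,22) nearest=1 d=18 new=(4,6) → add node 3 parent=1 cost=4
4. q=(21,0) nearest=3 d=17 new=(6,4) → add node 4 parent=3 cost=6
5. q=(22,3) nearest=4 d=16 new=(8,3) → add node 5 parent=4 cost=8
6. q=(21,35) nearest=2 d=29 new=(4,8) → add node 6 parent=2 cost=6
7. q=(3,10) nearest=6 d=2 new=(3,10) → add node 7 parent=6 cost=8
8. q=(2,30) nearest=7 d=20 new=(2,12) → add node 8 parent=7 cost=10
9. q=(1,32) nearest=8 d=20 new=(1,14) → add node 9 parent=8 cost=12
10. q=(4,19) nearest=9 d=5 new=(3,16) → add node 10 parent=9 cost=14
11. q=(24,37) nearest=10 d=21 new=(5,18) → add node 11 parent=10 cost=16
12. q=(5,9) nearest=6 d=1 new=(5,9) → add node 12 parent=6 cost=7
13. q=(8,37) nearest=11 d=19 new=(7,20) → add node 13 parent=11 cost=18
14. q=(20,15) nearest=5 d=12 new=(10,5) → add node 14 parent=5 cost=10
15. q=(24,9) nearest=14 d=14 new=(12,7) → add node 15 parent=14 cost=12
16. q=(6,3) nearest=4 d=1 new=(6,3) → add node 16 parent=4 cost=7
17. q=(14,25) nearest=13 d=7 new=(9,22) → blocked by [8,15]×[15,21], reject
18. q=(30,4) nearest=15 d=18 new=(14,5) → add node 17 parent=15 cost=14
19. q=(21,4) nearest=17 d=7 new=(16,4) → add node 18 parent=17 cost=16
20. q=(29,11) nearest=18 d=13 new=(18,6) → add node 19 parent=18 cost=18
21. q=(28,14) nearest=19 d=10 new=(20,8) → add node 20 parent=19 cost=20
22. q=(8,20) nearest=13 d=1 new=(8,20) → blocked by [8,15]×[15,21], reject
23. q=(17,25) nearest=13 d=10 new=(9,22) → blocked by [8,15]×[15,21], reject

Parent of node 4: 3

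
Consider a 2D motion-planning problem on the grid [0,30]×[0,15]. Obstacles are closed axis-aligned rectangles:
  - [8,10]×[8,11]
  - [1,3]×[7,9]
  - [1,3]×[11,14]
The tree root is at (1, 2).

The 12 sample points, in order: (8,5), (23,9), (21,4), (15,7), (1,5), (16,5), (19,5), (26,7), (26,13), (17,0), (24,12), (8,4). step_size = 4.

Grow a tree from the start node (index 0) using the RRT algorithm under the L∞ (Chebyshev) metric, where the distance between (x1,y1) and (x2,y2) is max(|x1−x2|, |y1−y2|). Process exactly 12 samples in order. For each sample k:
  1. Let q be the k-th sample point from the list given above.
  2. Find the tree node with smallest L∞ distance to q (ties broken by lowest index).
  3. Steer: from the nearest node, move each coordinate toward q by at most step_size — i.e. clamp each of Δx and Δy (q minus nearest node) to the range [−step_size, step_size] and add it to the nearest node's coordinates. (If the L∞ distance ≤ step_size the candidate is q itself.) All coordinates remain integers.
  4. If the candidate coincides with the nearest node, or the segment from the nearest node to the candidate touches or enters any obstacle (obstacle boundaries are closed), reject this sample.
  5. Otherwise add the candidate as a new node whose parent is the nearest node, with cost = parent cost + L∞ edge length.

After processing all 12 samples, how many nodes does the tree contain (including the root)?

Node count: 12

1. q=(8,5) nearest=0 d=7 new=(5,5) → add node 1 parent=0 cost=4
2. q=(23,9) nearest=1 d=18 new=(9,9) → blocked by [8,10]×[8,11], reject
3. q=(21,4) nearest=1 d=16 new=(9,4) → add node 2 parent=1 cost=8
4. q=(15,7) nearest=2 d=6 new=(13,7) → add node 3 parent=2 cost=12
5. q=(1,5) nearest=0 d=3 new=(1,5) → add node 4 parent=0 cost=3
6. q=(16,5) nearest=3 d=3 new=(16,5) → add node 5 parent=3 cost=15
7. q=(19,5) nearest=5 d=3 new=(19,5) → add node 6 parent=5 cost=18
8. q=(26,7) nearest=6 d=7 new=(23,7) → add node 7 parent=6 cost=22
9. q=(26,13) nearest=7 d=6 new=(26,11) → add node 8 parent=7 cost=26
10. q=(17,0) nearest=5 d=5 new=(17,1) → add node 9 parent=5 cost=19
11. q=(24,12) nearest=8 d=2 new=(24,12) → add node 10 parent=8 cost=28
12. q=(8,4) nearest=2 d=1 new=(8,4) → add node 11 parent=2 cost=9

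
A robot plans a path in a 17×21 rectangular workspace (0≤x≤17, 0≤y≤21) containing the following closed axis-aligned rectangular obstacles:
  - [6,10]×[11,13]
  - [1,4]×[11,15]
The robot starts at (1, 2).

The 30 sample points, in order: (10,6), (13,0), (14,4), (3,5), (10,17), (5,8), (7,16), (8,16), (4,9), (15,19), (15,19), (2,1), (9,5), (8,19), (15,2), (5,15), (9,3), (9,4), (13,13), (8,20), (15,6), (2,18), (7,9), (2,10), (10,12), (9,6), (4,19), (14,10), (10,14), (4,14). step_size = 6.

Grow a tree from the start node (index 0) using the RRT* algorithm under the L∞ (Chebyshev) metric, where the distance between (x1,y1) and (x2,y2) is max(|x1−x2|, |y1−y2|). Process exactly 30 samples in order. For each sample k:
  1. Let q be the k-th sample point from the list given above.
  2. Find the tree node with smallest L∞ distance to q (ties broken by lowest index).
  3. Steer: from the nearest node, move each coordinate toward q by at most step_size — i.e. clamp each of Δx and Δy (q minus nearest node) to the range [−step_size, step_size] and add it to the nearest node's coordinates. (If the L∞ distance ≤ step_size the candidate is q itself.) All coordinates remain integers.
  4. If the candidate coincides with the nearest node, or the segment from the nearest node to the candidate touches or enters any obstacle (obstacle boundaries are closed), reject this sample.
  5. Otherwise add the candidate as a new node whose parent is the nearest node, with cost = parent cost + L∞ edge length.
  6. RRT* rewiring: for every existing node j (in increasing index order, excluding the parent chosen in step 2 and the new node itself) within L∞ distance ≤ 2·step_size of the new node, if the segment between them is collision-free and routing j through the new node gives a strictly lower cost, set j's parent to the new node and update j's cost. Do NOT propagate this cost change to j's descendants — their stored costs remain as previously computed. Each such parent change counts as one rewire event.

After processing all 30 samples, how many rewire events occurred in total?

1. q=(10,6) nearest=0 d=9 new=(7,6) → add node 1 parent=0 cost=6
2. q=(13,0) nearest=1 d=6 new=(13,0) → add node 2 parent=1 cost=12
3. q=(14,4) nearest=2 d=4 new=(14,4) → add node 3 parent=2 cost=16
4. q=(3,5) nearest=0 d=3 new=(3,5) → add node 4 parent=0 cost=3; rewire 3→4 (14<16)
5. q=(10,17) nearest=1 d=11 new=(10,12) → blocked by [6,10]×[11,13], reject
6. q=(5,8) nearest=1 d=2 new=(5,8) → add node 5 parent=1 cost=8
7. q=(7,16) nearest=5 d=8 new=(7,14) → blocked by [6,10]×[11,13], reject
8. q=(8,16) nearest=5 d=8 new=(8,14) → blocked by [6,10]×[11,13], reject
9. q=(4,9) nearest=5 d=1 new=(4,9) → add node 6 parent=5 cost=9
10. q=(15,19) nearest=5 d=11 new=(11,14) → blocked by [6,10]×[11,13], reject
11. q=(15,19) nearest=5 d=11 new=(11,14) → blocked by [6,10]×[11,13], reject
12. q=(2,1) nearest=0 d=1 new=(2,1) → add node 7 parent=0 cost=1; rewire 3→7 (13<14)
13. q=(9,5) nearest=1 d=2 new=(9,5) → add node 8 parent=1 cost=8
14. q=(8,19) nearest=6 d=10 new=(8,15) → blocked by [6,10]×[11,13], reject
15. q=(15,2) nearest=2 d=2 new=(15,2) → add node 9 parent=2 cost=14
16. q=(5,15) nearest=6 d=6 new=(5,15) → add node 10 parent=6 cost=15
17. q=(9,3) nearest=8 d=2 new=(9,3) → add node 11 parent=8 cost=10
18. q=(9,4) nearest=8 d=1 new=(9,4) → add node 12 parent=8 cost=9
19. q=(13,13) nearest=1 d=7 new=(13,12) → add node 13 parent=1 cost=12
20. q=(8,20) nearest=10 d=5 new=(8,20) → add node 14 parent=10 cost=20
21. q=(15,6) nearest=3 d=2 new=(15,6) → add node 15 parent=3 cost=15
22. q=(2,18) nearest=10 d=3 new=(2,18) → add node 16 parent=10 cost=18
23. q=(7,9) nearest=5 d=2 new=(7,9) → add node 17 parent=5 cost=10
24. q=(2,10) nearest=6 d=2 new=(2,10) → add node 18 parent=6 cost=11
25. q=(10,12) nearest=13 d=3 new=(10,12) → blocked by [6,10]×[11,13], reject
26. q=(9,6) nearest=8 d=1 new=(9,6) → add node 19 parent=8 cost=9
27. q=(4,19) nearest=16 d=2 new=(4,19) → add node 20 parent=16 cost=20
28. q=(14,10) nearest=13 d=2 new=(14,10) → add node 21 parent=13 cost=14
29. q=(10,14) nearest=13 d=3 new=(10,14) → add node 22 parent=13 cost=15
30. q=(4,14) nearest=10 d=1 new=(4,14) → blocked by [1,4]×[11,15], reject

Rewire events: 2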